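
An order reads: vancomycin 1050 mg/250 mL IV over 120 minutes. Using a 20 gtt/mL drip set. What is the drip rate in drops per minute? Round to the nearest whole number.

42 gtt/min

250 mL ÷ (120 min) = 2.083333 mL/min
2.083333 mL/min × 20 gtt/mL = 41.66667 gtt/min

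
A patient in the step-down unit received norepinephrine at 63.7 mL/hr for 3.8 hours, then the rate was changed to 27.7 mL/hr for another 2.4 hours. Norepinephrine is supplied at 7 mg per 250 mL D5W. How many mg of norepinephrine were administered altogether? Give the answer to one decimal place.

Concentration = 7 mg ÷ 250 mL = 0.028 mg/mL
Stage 1: 63.7 mL/hr × 3.8 hr = 242.06 mL → 242.06 mL × 0.028 mg/mL = 6.77768 mg
Stage 2: 27.7 mL/hr × 2.4 hr = 66.48 mL → 66.48 mL × 0.028 mg/mL = 1.86144 mg
Total = 6.77768 + 1.86144 = 8.63912 mg

8.6 mg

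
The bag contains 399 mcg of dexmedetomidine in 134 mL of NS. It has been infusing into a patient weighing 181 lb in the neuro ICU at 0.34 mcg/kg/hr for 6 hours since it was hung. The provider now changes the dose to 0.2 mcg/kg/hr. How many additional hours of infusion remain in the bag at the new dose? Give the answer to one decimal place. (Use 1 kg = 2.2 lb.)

Initial rate:
Weight = 181 lb ÷ 2.2 lb/kg = 82.27273 kg
Dose = 0.34 mcg/kg/hr × 82.27273 kg = 27.97273 mcg/hr
Concentration = 399 mcg ÷ 134 mL = 2.977612 mcg/mL
Rate = 27.97273 mcg/hr ÷ 2.977612 mcg/mL = 9.39435 mL/hr
Volume infused so far = 9.39435 mL/hr × 6 hr = 56.3661 mL
Volume remaining = 134 − 56.3661 = 77.6339 mL
New rate:
Dose = 0.2 mcg/kg/hr × 82.27273 kg = 16.45455 mcg/hr
Rate = 16.45455 mcg/hr ÷ 2.977612 mcg/mL = 5.526088 mL/hr
Time remaining = 77.6339 mL ÷ 5.526088 mL/hr = 14.04862 hr

14.0 hours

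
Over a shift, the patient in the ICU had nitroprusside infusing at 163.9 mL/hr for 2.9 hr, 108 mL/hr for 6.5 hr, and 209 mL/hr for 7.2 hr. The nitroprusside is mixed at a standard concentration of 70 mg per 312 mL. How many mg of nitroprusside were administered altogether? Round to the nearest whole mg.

Concentration = 70 mg ÷ 312 mL = 0.224359 mg/mL
Stage 1: 163.9 mL/hr × 2.9 hr = 475.31 mL → 475.31 mL × 0.224359 mg/mL = 106.6401 mg
Stage 2: 108 mL/hr × 6.5 hr = 702 mL → 702 mL × 0.224359 mg/mL = 157.5 mg
Stage 3: 209 mL/hr × 7.2 hr = 1504.8 mL → 1504.8 mL × 0.224359 mg/mL = 337.6154 mg
Total = 106.6401 + 157.5 + 337.6154 = 601.7554 mg

602 mg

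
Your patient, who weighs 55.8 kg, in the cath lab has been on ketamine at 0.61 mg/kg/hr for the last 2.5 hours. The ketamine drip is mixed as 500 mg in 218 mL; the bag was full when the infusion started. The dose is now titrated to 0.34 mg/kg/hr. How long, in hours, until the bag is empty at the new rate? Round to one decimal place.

21.9 hours

Initial rate:
Dose = 0.61 mg/kg/hr × 55.8 kg = 34.038 mg/hr
Concentration = 500 mg ÷ 218 mL = 2.293578 mg/mL
Rate = 34.038 mg/hr ÷ 2.293578 mg/mL = 14.84057 mL/hr
Volume infused so far = 14.84057 mL/hr × 2.5 hr = 37.10142 mL
Volume remaining = 218 − 37.10142 = 180.8986 mL
New rate:
Dose = 0.34 mg/kg/hr × 55.8 kg = 18.972 mg/hr
Rate = 18.972 mg/hr ÷ 2.293578 mg/mL = 8.271792 mL/hr
Time remaining = 180.8986 mL ÷ 8.271792 mL/hr = 21.86933 hr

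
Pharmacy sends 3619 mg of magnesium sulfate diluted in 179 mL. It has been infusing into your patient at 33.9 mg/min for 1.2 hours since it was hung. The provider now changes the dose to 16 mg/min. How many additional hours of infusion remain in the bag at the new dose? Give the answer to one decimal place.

1.2 hours

Initial rate:
33.9 mg/min × 60 min/hr = 2034 mg/hr
Concentration = 3619 mg ÷ 179 mL = 20.21788 mg/mL
Rate = 2034 mg/hr ÷ 20.21788 mg/mL = 100.604 mL/hr
Volume infused so far = 100.604 mL/hr × 1.2 hr = 120.7248 mL
Volume remaining = 179 − 120.7248 = 58.27516 mL
New rate:
16 mg/min × 60 min/hr = 960 mg/hr
Rate = 960 mg/hr ÷ 20.21788 mg/mL = 47.48273 mL/hr
Time remaining = 58.27516 mL ÷ 47.48273 mL/hr = 1.227292 hr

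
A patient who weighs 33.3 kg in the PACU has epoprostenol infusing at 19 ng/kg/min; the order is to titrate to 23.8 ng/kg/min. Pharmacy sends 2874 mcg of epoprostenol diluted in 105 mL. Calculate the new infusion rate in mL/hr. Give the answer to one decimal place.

Dose = 23.8 ng/kg/min × 33.3 kg = 792.54 ng/min
792.54 ng/min × 60 min/hr = 47552.4 ng/hr
Concentration = 2874 mcg ÷ 105 mL = 27.37143 mcg/mL = 27371.43 ng/mL
Rate = 47552.4 ng/hr ÷ 27371.43 ng/mL = 1.737301 mL/hr

1.7 mL/hr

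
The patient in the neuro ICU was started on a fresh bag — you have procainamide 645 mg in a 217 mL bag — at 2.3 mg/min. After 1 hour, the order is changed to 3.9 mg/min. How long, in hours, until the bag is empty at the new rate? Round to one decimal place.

Initial rate:
2.3 mg/min × 60 min/hr = 138 mg/hr
Concentration = 645 mg ÷ 217 mL = 2.97235 mg/mL
Rate = 138 mg/hr ÷ 2.97235 mg/mL = 46.42791 mL/hr
Volume infused so far = 46.42791 mL/hr × 1 hr = 46.42791 mL
Volume remaining = 217 − 46.42791 = 170.5721 mL
New rate:
3.9 mg/min × 60 min/hr = 234 mg/hr
Rate = 234 mg/hr ÷ 2.97235 mg/mL = 78.72558 mL/hr
Time remaining = 170.5721 mL ÷ 78.72558 mL/hr = 2.166667 hr

2.2 hours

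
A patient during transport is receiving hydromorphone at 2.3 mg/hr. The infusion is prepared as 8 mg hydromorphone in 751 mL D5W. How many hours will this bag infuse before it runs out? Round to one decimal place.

Concentration = 8 mg ÷ 751 mL = 0.01065246 mg/mL
Rate = 2.3 mg/hr ÷ 0.01065246 mg/mL = 215.9125 mL/hr
Duration = 751 mL ÷ 215.9125 mL/hr = 3.478261 hr

3.5 hours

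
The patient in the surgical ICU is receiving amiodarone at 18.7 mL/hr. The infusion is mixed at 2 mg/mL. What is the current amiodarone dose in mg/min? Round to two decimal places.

Drug rate = 18.7 mL/hr × 2 mg/mL = 37.4 mg/hr
37.4 mg/hr ÷ 60 min/hr = 0.6233333 mg/min

0.62 mg/min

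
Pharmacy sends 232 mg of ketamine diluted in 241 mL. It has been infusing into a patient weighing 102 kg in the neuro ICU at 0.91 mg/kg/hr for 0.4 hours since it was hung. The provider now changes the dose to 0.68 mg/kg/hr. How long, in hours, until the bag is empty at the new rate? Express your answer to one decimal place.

Initial rate:
Dose = 0.91 mg/kg/hr × 102 kg = 92.82 mg/hr
Concentration = 232 mg ÷ 241 mL = 0.9626556 mg/mL
Rate = 92.82 mg/hr ÷ 0.9626556 mg/mL = 96.42078 mL/hr
Volume infused so far = 96.42078 mL/hr × 0.4 hr = 38.56831 mL
Volume remaining = 241 − 38.56831 = 202.4317 mL
New rate:
Dose = 0.68 mg/kg/hr × 102 kg = 69.36 mg/hr
Rate = 69.36 mg/hr ÷ 0.9626556 mg/mL = 72.05069 mL/hr
Time remaining = 202.4317 mL ÷ 72.05069 mL/hr = 2.809573 hr

2.8 hours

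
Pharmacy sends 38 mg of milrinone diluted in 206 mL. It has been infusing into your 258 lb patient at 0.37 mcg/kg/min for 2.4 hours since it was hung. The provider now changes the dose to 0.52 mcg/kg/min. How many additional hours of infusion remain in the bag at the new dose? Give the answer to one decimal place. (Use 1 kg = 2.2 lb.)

Initial rate:
Weight = 258 lb ÷ 2.2 lb/kg = 117.2727 kg
Dose = 0.37 mcg/kg/min × 117.2727 kg = 43.39091 mcg/min
43.39091 mcg/min × 60 min/hr = 2603.455 mcg/hr
Concentration = 38 mg ÷ 206 mL = 0.184466 mg/mL = 184.466 mcg/mL
Rate = 2603.455 mcg/hr ÷ 184.466 mcg/mL = 14.11346 mL/hr
Volume infused so far = 14.11346 mL/hr × 2.4 hr = 33.87231 mL
Volume remaining = 206 − 33.87231 = 172.1277 mL
New rate:
Dose = 0.52 mcg/kg/min × 117.2727 kg = 60.98182 mcg/min
60.98182 mcg/min × 60 min/hr = 3658.909 mcg/hr
Rate = 3658.909 mcg/hr ÷ 184.466 mcg/mL = 19.83514 mL/hr
Time remaining = 172.1277 mL ÷ 19.83514 mL/hr = 8.677917 hr

8.7 hours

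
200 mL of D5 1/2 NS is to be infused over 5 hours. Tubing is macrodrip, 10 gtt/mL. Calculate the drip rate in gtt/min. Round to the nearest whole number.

7 gtt/min

200 mL ÷ (5 hr × 60 = 300 min) = 0.6666667 mL/min
0.6666667 mL/min × 10 gtt/mL = 6.666667 gtt/min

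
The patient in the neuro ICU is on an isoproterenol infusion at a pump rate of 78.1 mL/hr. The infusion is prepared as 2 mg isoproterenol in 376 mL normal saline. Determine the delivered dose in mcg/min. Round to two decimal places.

6.92 mcg/min

Concentration = 2 mg ÷ 376 mL = 0.005319149 mg/mL = 5.319149 mcg/mL
Drug rate = 78.1 mL/hr × 5.319149 mcg/mL = 415.4255 mcg/hr
415.4255 mcg/hr ÷ 60 min/hr = 6.923759 mcg/min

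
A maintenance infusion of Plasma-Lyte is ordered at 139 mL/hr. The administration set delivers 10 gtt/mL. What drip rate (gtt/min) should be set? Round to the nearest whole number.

139 mL/hr ÷ 60 min/hr = 2.316667 mL/min
2.316667 mL/min × 10 gtt/mL = 23.16667 gtt/min

23 gtt/min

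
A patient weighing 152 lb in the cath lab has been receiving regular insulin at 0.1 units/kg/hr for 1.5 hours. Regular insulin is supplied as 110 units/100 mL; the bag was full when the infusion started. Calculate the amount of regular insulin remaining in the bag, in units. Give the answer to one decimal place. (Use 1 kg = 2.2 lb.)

99.6 units

Weight = 152 lb ÷ 2.2 lb/kg = 69.09091 kg
Dose = 0.1 units/kg/hr × 69.09091 kg = 6.909091 units/hr
Concentration = 110 units ÷ 100 mL = 1.1 units/mL
Rate = 6.909091 units/hr ÷ 1.1 units/mL = 6.280992 mL/hr
Volume infused = 6.280992 mL/hr × 1.5 hr = 9.421488 mL
Volume remaining = 100 − 9.421488 = 90.57851 mL
Drug remaining = 90.57851 mL × 1.1 units/mL = 99.63636 units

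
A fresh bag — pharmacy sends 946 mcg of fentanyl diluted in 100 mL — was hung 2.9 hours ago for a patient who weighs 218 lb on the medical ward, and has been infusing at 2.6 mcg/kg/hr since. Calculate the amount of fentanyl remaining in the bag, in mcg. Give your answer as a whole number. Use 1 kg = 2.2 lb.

Weight = 218 lb ÷ 2.2 lb/kg = 99.09091 kg
Dose = 2.6 mcg/kg/hr × 99.09091 kg = 257.6364 mcg/hr
Concentration = 946 mcg ÷ 100 mL = 9.46 mcg/mL
Rate = 257.6364 mcg/hr ÷ 9.46 mcg/mL = 27.23429 mL/hr
Volume infused = 27.23429 mL/hr × 2.9 hr = 78.97943 mL
Volume remaining = 100 − 78.97943 = 21.02057 mL
Drug remaining = 21.02057 mL × 9.46 mcg/mL = 198.8545 mcg

199 mcg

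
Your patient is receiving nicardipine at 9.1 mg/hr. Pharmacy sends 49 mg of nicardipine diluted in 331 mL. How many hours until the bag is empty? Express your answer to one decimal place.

Concentration = 49 mg ÷ 331 mL = 0.1480363 mg/mL
Rate = 9.1 mg/hr ÷ 0.1480363 mg/mL = 61.47143 mL/hr
Duration = 331 mL ÷ 61.47143 mL/hr = 5.384615 hr

5.4 hours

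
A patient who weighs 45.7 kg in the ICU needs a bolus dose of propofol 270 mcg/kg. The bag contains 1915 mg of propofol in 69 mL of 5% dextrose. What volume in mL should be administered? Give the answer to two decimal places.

Dose = 270 mcg/kg × 45.7 kg = 12339 mcg
Concentration = 1915 mg ÷ 69 mL = 27.75362 mg/mL = 27753.62 mcg/mL
Volume = 12339 mcg ÷ 27753.62 mcg/mL = 0.4445906 mL

0.44 mL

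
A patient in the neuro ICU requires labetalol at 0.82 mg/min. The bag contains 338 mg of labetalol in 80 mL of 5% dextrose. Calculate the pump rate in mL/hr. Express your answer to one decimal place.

11.6 mL/hr

0.82 mg/min × 60 min/hr = 49.2 mg/hr
Concentration = 338 mg ÷ 80 mL = 4.225 mg/mL
Rate = 49.2 mg/hr ÷ 4.225 mg/mL = 11.64497 mL/hr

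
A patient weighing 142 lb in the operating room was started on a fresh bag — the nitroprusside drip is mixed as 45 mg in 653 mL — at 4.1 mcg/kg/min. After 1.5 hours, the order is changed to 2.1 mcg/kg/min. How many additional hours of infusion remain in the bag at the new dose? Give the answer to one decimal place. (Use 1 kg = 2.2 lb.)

2.6 hours

Initial rate:
Weight = 142 lb ÷ 2.2 lb/kg = 64.54545 kg
Dose = 4.1 mcg/kg/min × 64.54545 kg = 264.6364 mcg/min
264.6364 mcg/min × 60 min/hr = 15878.18 mcg/hr
Concentration = 45 mg ÷ 653 mL = 0.06891271 mg/mL = 68.91271 mcg/mL
Rate = 15878.18 mcg/hr ÷ 68.91271 mcg/mL = 230.4101 mL/hr
Volume infused so far = 230.4101 mL/hr × 1.5 hr = 345.6151 mL
Volume remaining = 653 − 345.6151 = 307.3849 mL
New rate:
Dose = 2.1 mcg/kg/min × 64.54545 kg = 135.5455 mcg/min
135.5455 mcg/min × 60 min/hr = 8132.727 mcg/hr
Rate = 8132.727 mcg/hr ÷ 68.91271 mcg/mL = 118.0149 mL/hr
Time remaining = 307.3849 mL ÷ 118.0149 mL/hr = 2.604628 hr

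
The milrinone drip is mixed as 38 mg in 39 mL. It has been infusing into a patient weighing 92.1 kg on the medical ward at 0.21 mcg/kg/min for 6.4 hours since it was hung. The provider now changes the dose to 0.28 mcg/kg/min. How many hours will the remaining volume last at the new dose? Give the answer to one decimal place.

Initial rate:
Dose = 0.21 mcg/kg/min × 92.1 kg = 19.341 mcg/min
19.341 mcg/min × 60 min/hr = 1160.46 mcg/hr
Concentration = 38 mg ÷ 39 mL = 0.974359 mg/mL = 974.359 mcg/mL
Rate = 1160.46 mcg/hr ÷ 974.359 mcg/mL = 1.190998 mL/hr
Volume infused so far = 1.190998 mL/hr × 6.4 hr = 7.62239 mL
Volume remaining = 39 − 7.62239 = 31.37761 mL
New rate:
Dose = 0.28 mcg/kg/min × 92.1 kg = 25.788 mcg/min
25.788 mcg/min × 60 min/hr = 1547.28 mcg/hr
Rate = 1547.28 mcg/hr ÷ 974.359 mcg/mL = 1.587998 mL/hr
Time remaining = 31.37761 mL ÷ 1.587998 mL/hr = 19.75923 hr

19.8 hours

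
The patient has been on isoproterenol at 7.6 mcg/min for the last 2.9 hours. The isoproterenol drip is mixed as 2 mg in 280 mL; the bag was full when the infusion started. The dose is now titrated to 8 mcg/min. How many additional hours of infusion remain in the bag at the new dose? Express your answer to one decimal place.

1.4 hours

Initial rate:
7.6 mcg/min × 60 min/hr = 456 mcg/hr
Concentration = 2 mg ÷ 280 mL = 0.007142857 mg/mL = 7.142857 mcg/mL
Rate = 456 mcg/hr ÷ 7.142857 mcg/mL = 63.84 mL/hr
Volume infused so far = 63.84 mL/hr × 2.9 hr = 185.136 mL
Volume remaining = 280 − 185.136 = 94.864 mL
New rate:
8 mcg/min × 60 min/hr = 480 mcg/hr
Rate = 480 mcg/hr ÷ 7.142857 mcg/mL = 67.2 mL/hr
Time remaining = 94.864 mL ÷ 67.2 mL/hr = 1.411667 hr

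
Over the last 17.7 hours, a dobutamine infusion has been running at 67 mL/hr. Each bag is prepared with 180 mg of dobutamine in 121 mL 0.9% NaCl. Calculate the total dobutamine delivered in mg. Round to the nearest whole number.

1764 mg

Concentration = 180 mg ÷ 121 mL = 1.487603 mg/mL = 1487.603 mcg/mL
Drug rate = 67 mL/hr × 1487.603 mcg/mL = 99669.42 mcg/hr
Total = 99669.42 mcg/hr × 17.7 hr = 1764149 mcg = 1764.149 mg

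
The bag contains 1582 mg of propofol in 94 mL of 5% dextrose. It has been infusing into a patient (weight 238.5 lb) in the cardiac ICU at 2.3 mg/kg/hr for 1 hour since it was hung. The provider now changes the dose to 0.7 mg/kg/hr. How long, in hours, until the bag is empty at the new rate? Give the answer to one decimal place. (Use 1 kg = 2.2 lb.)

Initial rate:
Weight = 238.5 lb ÷ 2.2 lb/kg = 108.4091 kg
Dose = 2.3 mg/kg/hr × 108.4091 kg = 249.3409 mg/hr
Concentration = 1582 mg ÷ 94 mL = 16.82979 mg/mL
Rate = 249.3409 mg/hr ÷ 16.82979 mg/mL = 14.81545 mL/hr
Volume infused so far = 14.81545 mL/hr × 1 hr = 14.81545 mL
Volume remaining = 94 − 14.81545 = 79.18455 mL
New rate:
Dose = 0.7 mg/kg/hr × 108.4091 kg = 75.88636 mg/hr
Rate = 75.88636 mg/hr ÷ 16.82979 mg/mL = 4.509051 mL/hr
Time remaining = 79.18455 mL ÷ 4.509051 mL/hr = 17.56125 hr

17.6 hours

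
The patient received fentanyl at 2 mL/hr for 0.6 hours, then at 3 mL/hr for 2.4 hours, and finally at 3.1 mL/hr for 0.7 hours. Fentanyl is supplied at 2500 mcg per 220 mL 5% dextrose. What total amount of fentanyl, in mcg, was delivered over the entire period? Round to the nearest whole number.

120 mcg

Concentration = 2500 mcg ÷ 220 mL = 11.36364 mcg/mL
Stage 1: 2 mL/hr × 0.6 hr = 1.2 mL → 1.2 mL × 11.36364 mcg/mL = 13.63636 mcg
Stage 2: 3 mL/hr × 2.4 hr = 7.2 mL → 7.2 mL × 11.36364 mcg/mL = 81.81818 mcg
Stage 3: 3.1 mL/hr × 0.7 hr = 2.17 mL → 2.17 mL × 11.36364 mcg/mL = 24.65909 mcg
Total = 13.63636 + 81.81818 + 24.65909 = 120.1136 mcg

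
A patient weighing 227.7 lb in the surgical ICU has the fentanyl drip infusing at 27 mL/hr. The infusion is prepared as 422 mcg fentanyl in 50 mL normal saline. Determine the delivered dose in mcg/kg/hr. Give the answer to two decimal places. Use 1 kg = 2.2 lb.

2.20 mcg/kg/hr

Weight = 227.7 lb ÷ 2.2 lb/kg = 103.5 kg
Concentration = 422 mcg ÷ 50 mL = 8.44 mcg/mL
Drug rate = 27 mL/hr × 8.44 mcg/mL = 227.88 mcg/hr
227.88 mcg/hr ÷ 103.5 kg = 2.201739 mcg/kg/hr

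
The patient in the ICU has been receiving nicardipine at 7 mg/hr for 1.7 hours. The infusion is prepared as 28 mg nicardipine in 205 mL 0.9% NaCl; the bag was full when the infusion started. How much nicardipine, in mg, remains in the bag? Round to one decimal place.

16.1 mg

Concentration = 28 mg ÷ 205 mL = 0.1365854 mg/mL
Rate = 7 mg/hr ÷ 0.1365854 mg/mL = 51.25 mL/hr
Volume infused = 51.25 mL/hr × 1.7 hr = 87.125 mL
Volume remaining = 205 − 87.125 = 117.875 mL
Drug remaining = 117.875 mL × 0.1365854 mg/mL = 16.1 mg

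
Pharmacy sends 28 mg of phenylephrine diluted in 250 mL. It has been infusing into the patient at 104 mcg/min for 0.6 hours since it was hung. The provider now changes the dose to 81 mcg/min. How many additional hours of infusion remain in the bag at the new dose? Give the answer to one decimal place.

5.0 hours

Initial rate:
104 mcg/min × 60 min/hr = 6240 mcg/hr
Concentration = 28 mg ÷ 250 mL = 0.112 mg/mL = 112 mcg/mL
Rate = 6240 mcg/hr ÷ 112 mcg/mL = 55.71429 mL/hr
Volume infused so far = 55.71429 mL/hr × 0.6 hr = 33.42857 mL
Volume remaining = 250 − 33.42857 = 216.5714 mL
New rate:
81 mcg/min × 60 min/hr = 4860 mcg/hr
Rate = 4860 mcg/hr ÷ 112 mcg/mL = 43.39286 mL/hr
Time remaining = 216.5714 mL ÷ 43.39286 mL/hr = 4.990947 hr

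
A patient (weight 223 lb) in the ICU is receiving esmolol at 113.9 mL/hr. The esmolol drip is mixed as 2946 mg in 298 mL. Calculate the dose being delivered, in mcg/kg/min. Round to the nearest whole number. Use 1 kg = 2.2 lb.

185 mcg/kg/min

Weight = 223 lb ÷ 2.2 lb/kg = 101.3636 kg
Concentration = 2946 mg ÷ 298 mL = 9.885906 mg/mL = 9885.906 mcg/mL
Drug rate = 113.9 mL/hr × 9885.906 mcg/mL = 1126005 mcg/hr
1126005 mcg/hr ÷ 60 min/hr = 18766.74 mcg/min
18766.74 mcg/min ÷ 101.3636 kg = 185.1428 mcg/kg/min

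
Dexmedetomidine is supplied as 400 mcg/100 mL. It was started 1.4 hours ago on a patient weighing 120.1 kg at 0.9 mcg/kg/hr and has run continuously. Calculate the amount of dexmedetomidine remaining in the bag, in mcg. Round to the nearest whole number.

249 mcg

Dose = 0.9 mcg/kg/hr × 120.1 kg = 108.09 mcg/hr
Concentration = 400 mcg ÷ 100 mL = 4 mcg/mL
Rate = 108.09 mcg/hr ÷ 4 mcg/mL = 27.0225 mL/hr
Volume infused = 27.0225 mL/hr × 1.4 hr = 37.8315 mL
Volume remaining = 100 − 37.8315 = 62.1685 mL
Drug remaining = 62.1685 mL × 4 mcg/mL = 248.674 mcg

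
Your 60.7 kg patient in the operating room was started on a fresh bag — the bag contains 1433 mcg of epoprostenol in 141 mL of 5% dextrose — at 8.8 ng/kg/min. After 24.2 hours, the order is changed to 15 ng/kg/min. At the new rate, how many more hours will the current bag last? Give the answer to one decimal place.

12.0 hours

Initial rate:
Dose = 8.8 ng/kg/min × 60.7 kg = 534.16 ng/min
534.16 ng/min × 60 min/hr = 32049.6 ng/hr
Concentration = 1433 mcg ÷ 141 mL = 10.16312 mcg/mL = 10163.12 ng/mL
Rate = 32049.6 ng/hr ÷ 10163.12 ng/mL = 3.15352 mL/hr
Volume infused so far = 3.15352 mL/hr × 24.2 hr = 76.31517 mL
Volume remaining = 141 − 76.31517 = 64.68483 mL
New rate:
Dose = 15 ng/kg/min × 60.7 kg = 910.5 ng/min
910.5 ng/min × 60 min/hr = 54630 ng/hr
Rate = 54630 ng/hr ÷ 10163.12 ng/mL = 5.375318 mL/hr
Time remaining = 64.68483 mL ÷ 5.375318 mL/hr = 12.03368 hr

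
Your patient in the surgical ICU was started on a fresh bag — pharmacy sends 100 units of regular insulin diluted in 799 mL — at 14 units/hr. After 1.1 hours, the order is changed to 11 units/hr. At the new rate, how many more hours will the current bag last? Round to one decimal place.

Initial rate:
Concentration = 100 units ÷ 799 mL = 0.1251564 units/mL
Rate = 14 units/hr ÷ 0.1251564 units/mL = 111.86 mL/hr
Volume infused so far = 111.86 mL/hr × 1.1 hr = 123.046 mL
Volume remaining = 799 − 123.046 = 675.954 mL
New rate:
Rate = 11 units/hr ÷ 0.1251564 units/mL = 87.89 mL/hr
Time remaining = 675.954 mL ÷ 87.89 mL/hr = 7.690909 hr

7.7 hours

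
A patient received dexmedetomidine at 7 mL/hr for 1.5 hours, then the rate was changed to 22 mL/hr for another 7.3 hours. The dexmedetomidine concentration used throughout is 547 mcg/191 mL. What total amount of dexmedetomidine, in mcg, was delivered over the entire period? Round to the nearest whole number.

490 mcg

Concentration = 547 mcg ÷ 191 mL = 2.863874 mcg/mL
Stage 1: 7 mL/hr × 1.5 hr = 10.5 mL → 10.5 mL × 2.863874 mcg/mL = 30.07068 mcg
Stage 2: 22 mL/hr × 7.3 hr = 160.6 mL → 160.6 mL × 2.863874 mcg/mL = 459.9382 mcg
Total = 30.07068 + 459.9382 = 490.0089 mcg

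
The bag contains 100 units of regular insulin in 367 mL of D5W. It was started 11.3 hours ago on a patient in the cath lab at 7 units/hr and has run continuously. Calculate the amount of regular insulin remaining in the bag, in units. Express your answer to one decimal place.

20.9 units

Concentration = 100 units ÷ 367 mL = 0.2724796 units/mL
Rate = 7 units/hr ÷ 0.2724796 units/mL = 25.69 mL/hr
Volume infused = 25.69 mL/hr × 11.3 hr = 290.297 mL
Volume remaining = 367 − 290.297 = 76.703 mL
Drug remaining = 76.703 mL × 0.2724796 units/mL = 20.9 units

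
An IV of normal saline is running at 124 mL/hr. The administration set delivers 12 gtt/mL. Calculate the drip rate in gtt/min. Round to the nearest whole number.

25 gtt/min

124 mL/hr ÷ 60 min/hr = 2.066667 mL/min
2.066667 mL/min × 12 gtt/mL = 24.8 gtt/min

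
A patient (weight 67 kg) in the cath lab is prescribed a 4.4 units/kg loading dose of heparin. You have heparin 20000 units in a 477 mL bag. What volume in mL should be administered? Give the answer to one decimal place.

7.0 mL

Dose = 4.4 units/kg × 67 kg = 294.8 units
Concentration = 20000 units ÷ 477 mL = 41.92872 units/mL
Volume = 294.8 units ÷ 41.92872 units/mL = 7.03098 mL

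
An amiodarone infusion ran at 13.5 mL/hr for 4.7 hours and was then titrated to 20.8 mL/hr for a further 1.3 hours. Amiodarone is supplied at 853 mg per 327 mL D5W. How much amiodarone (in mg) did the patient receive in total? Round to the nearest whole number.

236 mg

Concentration = 853 mg ÷ 327 mL = 2.608563 mg/mL
Stage 1: 13.5 mL/hr × 4.7 hr = 63.45 mL → 63.45 mL × 2.608563 mg/mL = 165.5133 mg
Stage 2: 20.8 mL/hr × 1.3 hr = 27.04 mL → 27.04 mL × 2.608563 mg/mL = 70.53554 mg
Total = 165.5133 + 70.53554 = 236.0488 mg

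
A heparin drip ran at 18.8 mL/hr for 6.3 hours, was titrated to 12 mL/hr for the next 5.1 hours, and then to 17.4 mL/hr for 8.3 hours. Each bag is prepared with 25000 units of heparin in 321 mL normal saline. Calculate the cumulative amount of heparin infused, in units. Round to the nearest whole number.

Concentration = 25000 units ÷ 321 mL = 77.88162 units/mL
Stage 1: 18.8 mL/hr × 6.3 hr = 118.44 mL → 118.44 mL × 77.88162 units/mL = 9224.299 units
Stage 2: 12 mL/hr × 5.1 hr = 61.2 mL → 61.2 mL × 77.88162 units/mL = 4766.355 units
Stage 3: 17.4 mL/hr × 8.3 hr = 144.42 mL → 144.42 mL × 77.88162 units/mL = 11247.66 units
Total = 9224.299 + 4766.355 + 11247.66 = 25238.32 units

25238 units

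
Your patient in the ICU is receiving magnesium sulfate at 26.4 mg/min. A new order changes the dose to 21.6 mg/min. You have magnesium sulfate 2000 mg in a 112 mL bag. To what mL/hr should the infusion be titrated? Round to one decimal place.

72.6 mL/hr

21.6 mg/min × 60 min/hr = 1296 mg/hr
Concentration = 2000 mg ÷ 112 mL = 17.85714 mg/mL
Rate = 1296 mg/hr ÷ 17.85714 mg/mL = 72.576 mL/hr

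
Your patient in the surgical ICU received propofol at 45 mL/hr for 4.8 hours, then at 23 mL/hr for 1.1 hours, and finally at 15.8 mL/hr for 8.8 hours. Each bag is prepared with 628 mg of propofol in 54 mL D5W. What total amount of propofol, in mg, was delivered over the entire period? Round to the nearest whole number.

4423 mg

Concentration = 628 mg ÷ 54 mL = 11.62963 mg/mL
Stage 1: 45 mL/hr × 4.8 hr = 216 mL → 216 mL × 11.62963 mg/mL = 2512 mg
Stage 2: 23 mL/hr × 1.1 hr = 25.3 mL → 25.3 mL × 11.62963 mg/mL = 294.2296 mg
Stage 3: 15.8 mL/hr × 8.8 hr = 139.04 mL → 139.04 mL × 11.62963 mg/mL = 1616.984 mg
Total = 2512 + 294.2296 + 1616.984 = 4423.213 mg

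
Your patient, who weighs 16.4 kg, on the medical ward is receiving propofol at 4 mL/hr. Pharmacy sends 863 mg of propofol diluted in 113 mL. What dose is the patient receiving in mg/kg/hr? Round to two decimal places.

Concentration = 863 mg ÷ 113 mL = 7.637168 mg/mL
Drug rate = 4 mL/hr × 7.637168 mg/mL = 30.54867 mg/hr
30.54867 mg/hr ÷ 16.4 kg = 1.862724 mg/kg/hr

1.86 mg/kg/hr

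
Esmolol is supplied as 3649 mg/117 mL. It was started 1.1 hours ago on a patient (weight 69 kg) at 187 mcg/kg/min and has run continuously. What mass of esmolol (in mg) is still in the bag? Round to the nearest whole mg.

2797 mg

Dose = 187 mcg/kg/min × 69 kg = 12903 mcg/min
12903 mcg/min × 60 min/hr = 774180 mcg/hr
Concentration = 3649 mg ÷ 117 mL = 31.18803 mg/mL = 31188.03 mcg/mL
Rate = 774180 mcg/hr ÷ 31188.03 mcg/mL = 24.82298 mL/hr
Volume infused = 24.82298 mL/hr × 1.1 hr = 27.30528 mL
Volume remaining = 117 − 27.30528 = 89.69472 mL
Drug remaining = 89.69472 mL × 31188.03 mcg/mL = 2797402 mcg = 2797.402 mg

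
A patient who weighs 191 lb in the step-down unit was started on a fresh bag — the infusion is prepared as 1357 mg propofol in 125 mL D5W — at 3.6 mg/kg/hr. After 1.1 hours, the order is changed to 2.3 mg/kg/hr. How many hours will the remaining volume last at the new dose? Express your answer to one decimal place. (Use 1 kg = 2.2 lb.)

5.1 hours

Initial rate:
Weight = 191 lb ÷ 2.2 lb/kg = 86.81818 kg
Dose = 3.6 mg/kg/hr × 86.81818 kg = 312.5455 mg/hr
Concentration = 1357 mg ÷ 125 mL = 10.856 mg/mL
Rate = 312.5455 mg/hr ÷ 10.856 mg/mL = 28.79011 mL/hr
Volume infused so far = 28.79011 mL/hr × 1.1 hr = 31.66912 mL
Volume remaining = 125 − 31.66912 = 93.33088 mL
New rate:
Dose = 2.3 mg/kg/hr × 86.81818 kg = 199.6818 mg/hr
Rate = 199.6818 mg/hr ÷ 10.856 mg/mL = 18.39368 mL/hr
Time remaining = 93.33088 mL ÷ 18.39368 mL/hr = 5.074072 hr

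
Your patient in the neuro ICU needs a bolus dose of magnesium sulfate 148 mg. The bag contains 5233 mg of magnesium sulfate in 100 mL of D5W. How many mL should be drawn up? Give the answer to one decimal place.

2.8 mL

Concentration = 5233 mg ÷ 100 mL = 52.33 mg/mL
Volume = 148 mg ÷ 52.33 mg/mL = 2.828206 mL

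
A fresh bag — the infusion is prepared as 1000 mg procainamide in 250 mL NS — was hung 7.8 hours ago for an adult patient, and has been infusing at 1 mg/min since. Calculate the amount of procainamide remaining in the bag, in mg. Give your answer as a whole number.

532 mg

1 mg/min × 60 min/hr = 60 mg/hr
Concentration = 1000 mg ÷ 250 mL = 4 mg/mL
Rate = 60 mg/hr ÷ 4 mg/mL = 15 mL/hr
Volume infused = 15 mL/hr × 7.8 hr = 117 mL
Volume remaining = 250 − 117 = 133 mL
Drug remaining = 133 mL × 4 mg/mL = 532 mg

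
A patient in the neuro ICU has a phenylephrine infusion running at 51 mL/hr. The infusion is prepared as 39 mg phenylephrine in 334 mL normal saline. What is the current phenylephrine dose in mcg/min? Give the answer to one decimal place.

99.3 mcg/min

Concentration = 39 mg ÷ 334 mL = 0.1167665 mg/mL = 116.7665 mcg/mL
Drug rate = 51 mL/hr × 116.7665 mcg/mL = 5955.09 mcg/hr
5955.09 mcg/hr ÷ 60 min/hr = 99.2515 mcg/min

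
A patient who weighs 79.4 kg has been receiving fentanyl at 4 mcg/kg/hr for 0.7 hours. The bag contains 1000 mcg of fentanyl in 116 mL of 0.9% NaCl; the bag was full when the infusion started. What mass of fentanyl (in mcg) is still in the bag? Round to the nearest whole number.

778 mcg

Dose = 4 mcg/kg/hr × 79.4 kg = 317.6 mcg/hr
Concentration = 1000 mcg ÷ 116 mL = 8.62069 mcg/mL
Rate = 317.6 mcg/hr ÷ 8.62069 mcg/mL = 36.8416 mL/hr
Volume infused = 36.8416 mL/hr × 0.7 hr = 25.78912 mL
Volume remaining = 116 − 25.78912 = 90.21088 mL
Drug remaining = 90.21088 mL × 8.62069 mcg/mL = 777.68 mcg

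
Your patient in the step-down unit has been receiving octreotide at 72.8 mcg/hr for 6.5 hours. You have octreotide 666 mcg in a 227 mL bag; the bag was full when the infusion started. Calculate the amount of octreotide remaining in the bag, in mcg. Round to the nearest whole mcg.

Concentration = 666 mcg ÷ 227 mL = 2.933921 mcg/mL
Rate = 72.8 mcg/hr ÷ 2.933921 mcg/mL = 24.81321 mL/hr
Volume infused = 24.81321 mL/hr × 6.5 hr = 161.2859 mL
Volume remaining = 227 − 161.2859 = 65.71411 mL
Drug remaining = 65.71411 mL × 2.933921 mcg/mL = 192.8 mcg

193 mcg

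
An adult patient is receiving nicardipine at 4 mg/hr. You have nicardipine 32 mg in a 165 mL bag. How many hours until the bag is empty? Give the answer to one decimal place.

Concentration = 32 mg ÷ 165 mL = 0.1939394 mg/mL
Rate = 4 mg/hr ÷ 0.1939394 mg/mL = 20.625 mL/hr
Duration = 165 mL ÷ 20.625 mL/hr = 8 hr

8.0 hours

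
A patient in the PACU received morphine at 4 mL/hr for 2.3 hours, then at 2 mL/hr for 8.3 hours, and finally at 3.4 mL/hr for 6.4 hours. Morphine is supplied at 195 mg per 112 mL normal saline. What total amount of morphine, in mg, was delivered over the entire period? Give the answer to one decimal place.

82.8 mg

Concentration = 195 mg ÷ 112 mL = 1.741071 mg/mL
Stage 1: 4 mL/hr × 2.3 hr = 9.2 mL → 9.2 mL × 1.741071 mg/mL = 16.01786 mg
Stage 2: 2 mL/hr × 8.3 hr = 16.6 mL → 16.6 mL × 1.741071 mg/mL = 28.90179 mg
Stage 3: 3.4 mL/hr × 6.4 hr = 21.76 mL → 21.76 mL × 1.741071 mg/mL = 37.88571 mg
Total = 16.01786 + 28.90179 + 37.88571 = 82.80536 mg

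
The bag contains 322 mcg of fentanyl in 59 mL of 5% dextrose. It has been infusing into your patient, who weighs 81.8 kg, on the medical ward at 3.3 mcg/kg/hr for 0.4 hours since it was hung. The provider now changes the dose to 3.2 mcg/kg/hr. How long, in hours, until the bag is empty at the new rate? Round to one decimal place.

0.8 hours

Initial rate:
Dose = 3.3 mcg/kg/hr × 81.8 kg = 269.94 mcg/hr
Concentration = 322 mcg ÷ 59 mL = 5.457627 mcg/mL
Rate = 269.94 mcg/hr ÷ 5.457627 mcg/mL = 49.46106 mL/hr
Volume infused so far = 49.46106 mL/hr × 0.4 hr = 19.78442 mL
Volume remaining = 59 − 19.78442 = 39.21558 mL
New rate:
Dose = 3.2 mcg/kg/hr × 81.8 kg = 261.76 mcg/hr
Rate = 261.76 mcg/hr ÷ 5.457627 mcg/mL = 47.96224 mL/hr
Time remaining = 39.21558 mL ÷ 47.96224 mL/hr = 0.8176345 hr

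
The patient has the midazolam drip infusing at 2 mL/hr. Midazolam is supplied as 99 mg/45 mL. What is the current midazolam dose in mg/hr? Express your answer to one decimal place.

Concentration = 99 mg ÷ 45 mL = 2.2 mg/mL
Drug rate = 2 mL/hr × 2.2 mg/mL = 4.4 mg/hr

4.4 mg/hr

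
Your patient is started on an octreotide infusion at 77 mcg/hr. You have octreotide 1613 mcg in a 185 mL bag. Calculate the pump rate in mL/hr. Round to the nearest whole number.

9 mL/hr

Concentration = 1613 mcg ÷ 185 mL = 8.718919 mcg/mL
Rate = 77 mcg/hr ÷ 8.718919 mcg/mL = 8.83137 mL/hr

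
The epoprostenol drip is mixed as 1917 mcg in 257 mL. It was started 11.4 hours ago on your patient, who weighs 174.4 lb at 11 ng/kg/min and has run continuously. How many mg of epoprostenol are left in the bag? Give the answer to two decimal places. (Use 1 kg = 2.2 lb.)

Weight = 174.4 lb ÷ 2.2 lb/kg = 79.27273 kg
Dose = 11 ng/kg/min × 79.27273 kg = 872 ng/min
872 ng/min × 60 min/hr = 52320 ng/hr
Concentration = 1917 mcg ÷ 257 mL = 7.459144 mcg/mL = 7459.144 ng/mL
Rate = 52320 ng/hr ÷ 7459.144 ng/mL = 7.01421 mL/hr
Volume infused = 7.01421 mL/hr × 11.4 hr = 79.96199 mL
Volume remaining = 257 − 79.96199 = 177.038 mL
Drug remaining = 177.038 mL × 7459.144 ng/mL = 1320552 ng = 1.320552 mg

1.32 mg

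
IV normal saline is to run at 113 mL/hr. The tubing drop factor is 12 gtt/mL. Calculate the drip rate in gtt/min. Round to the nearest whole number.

113 mL/hr ÷ 60 min/hr = 1.883333 mL/min
1.883333 mL/min × 12 gtt/mL = 22.6 gtt/min

23 gtt/min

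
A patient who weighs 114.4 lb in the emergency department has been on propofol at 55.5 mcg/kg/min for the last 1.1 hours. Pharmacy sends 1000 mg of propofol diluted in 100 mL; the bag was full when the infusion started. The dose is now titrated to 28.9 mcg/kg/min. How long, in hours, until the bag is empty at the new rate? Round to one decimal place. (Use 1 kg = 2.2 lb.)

Initial rate:
Weight = 114.4 lb ÷ 2.2 lb/kg = 52 kg
Dose = 55.5 mcg/kg/min × 52 kg = 2886 mcg/min
2886 mcg/min × 60 min/hr = 173160 mcg/hr
Concentration = 1000 mg ÷ 100 mL = 10 mg/mL = 10000 mcg/mL
Rate = 173160 mcg/hr ÷ 10000 mcg/mL = 17.316 mL/hr
Volume infused so far = 17.316 mL/hr × 1.1 hr = 19.0476 mL
Volume remaining = 100 − 19.0476 = 80.9524 mL
New rate:
Dose = 28.9 mcg/kg/min × 52 kg = 1502.8 mcg/min
1502.8 mcg/min × 60 min/hr = 90168 mcg/hr
Rate = 90168 mcg/hr ÷ 10000 mcg/mL = 9.0168 mL/hr
Time remaining = 80.9524 mL ÷ 9.0168 mL/hr = 8.977952 hr

9.0 hours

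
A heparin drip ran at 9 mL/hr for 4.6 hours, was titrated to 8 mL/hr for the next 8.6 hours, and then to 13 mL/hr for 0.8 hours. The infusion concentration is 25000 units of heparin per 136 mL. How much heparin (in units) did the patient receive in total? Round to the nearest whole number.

22169 units

Concentration = 25000 units ÷ 136 mL = 183.8235 units/mL
Stage 1: 9 mL/hr × 4.6 hr = 41.4 mL → 41.4 mL × 183.8235 units/mL = 7610.294 units
Stage 2: 8 mL/hr × 8.6 hr = 68.8 mL → 68.8 mL × 183.8235 units/mL = 12647.06 units
Stage 3: 13 mL/hr × 0.8 hr = 10.4 mL → 10.4 mL × 183.8235 units/mL = 1911.765 units
Total = 7610.294 + 12647.06 + 1911.765 = 22169.12 units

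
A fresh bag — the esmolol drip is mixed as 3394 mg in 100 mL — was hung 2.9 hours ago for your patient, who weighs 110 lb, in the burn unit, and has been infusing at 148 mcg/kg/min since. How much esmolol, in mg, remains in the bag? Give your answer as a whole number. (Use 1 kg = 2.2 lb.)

2106 mg

Weight = 110 lb ÷ 2.2 lb/kg = 50 kg
Dose = 148 mcg/kg/min × 50 kg = 7400 mcg/min
7400 mcg/min × 60 min/hr = 444000 mcg/hr
Concentration = 3394 mg ÷ 100 mL = 33.94 mg/mL = 33940 mcg/mL
Rate = 444000 mcg/hr ÷ 33940 mcg/mL = 13.08191 mL/hr
Volume infused = 13.08191 mL/hr × 2.9 hr = 37.93754 mL
Volume remaining = 100 − 37.93754 = 62.06246 mL
Drug remaining = 62.06246 mL × 33940 mcg/mL = 2106400 mcg = 2106.4 mg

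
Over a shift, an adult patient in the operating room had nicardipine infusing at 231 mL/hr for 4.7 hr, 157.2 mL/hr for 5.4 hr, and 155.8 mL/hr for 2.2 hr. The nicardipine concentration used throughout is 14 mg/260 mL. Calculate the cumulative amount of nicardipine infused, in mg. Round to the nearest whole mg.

123 mg

Concentration = 14 mg ÷ 260 mL = 0.05384615 mg/mL
Stage 1: 231 mL/hr × 4.7 hr = 1085.7 mL → 1085.7 mL × 0.05384615 mg/mL = 58.46077 mg
Stage 2: 157.2 mL/hr × 5.4 hr = 848.88 mL → 848.88 mL × 0.05384615 mg/mL = 45.70892 mg
Stage 3: 155.8 mL/hr × 2.2 hr = 342.76 mL → 342.76 mL × 0.05384615 mg/mL = 18.45631 mg
Total = 58.46077 + 45.70892 + 18.45631 = 122.626 mg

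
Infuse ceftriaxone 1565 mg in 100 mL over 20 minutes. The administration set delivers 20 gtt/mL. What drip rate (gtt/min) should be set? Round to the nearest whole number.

100 gtt/min

100 mL ÷ (20 min) = 5 mL/min
5 mL/min × 20 gtt/mL = 100 gtt/min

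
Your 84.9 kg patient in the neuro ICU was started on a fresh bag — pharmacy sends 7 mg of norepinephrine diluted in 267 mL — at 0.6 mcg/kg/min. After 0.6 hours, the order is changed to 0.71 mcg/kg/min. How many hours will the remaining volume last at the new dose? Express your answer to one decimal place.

1.4 hours

Initial rate:
Dose = 0.6 mcg/kg/min × 84.9 kg = 50.94 mcg/min
50.94 mcg/min × 60 min/hr = 3056.4 mcg/hr
Concentration = 7 mg ÷ 267 mL = 0.02621723 mg/mL = 26.21723 mcg/mL
Rate = 3056.4 mcg/hr ÷ 26.21723 mcg/mL = 116.5798 mL/hr
Volume infused so far = 116.5798 mL/hr × 0.6 hr = 69.9479 mL
Volume remaining = 267 − 69.9479 = 197.0521 mL
New rate:
Dose = 0.71 mcg/kg/min × 84.9 kg = 60.279 mcg/min
60.279 mcg/min × 60 min/hr = 3616.74 mcg/hr
Rate = 3616.74 mcg/hr ÷ 26.21723 mcg/mL = 137.9528 mL/hr
Time remaining = 197.0521 mL ÷ 137.9528 mL/hr = 1.428402 hr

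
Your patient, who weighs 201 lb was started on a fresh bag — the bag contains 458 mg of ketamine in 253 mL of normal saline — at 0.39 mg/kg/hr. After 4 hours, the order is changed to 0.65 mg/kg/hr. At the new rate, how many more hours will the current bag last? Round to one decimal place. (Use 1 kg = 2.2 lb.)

5.3 hours

Initial rate:
Weight = 201 lb ÷ 2.2 lb/kg = 91.36364 kg
Dose = 0.39 mg/kg/hr × 91.36364 kg = 35.63182 mg/hr
Concentration = 458 mg ÷ 253 mL = 1.810277 mg/mL
Rate = 35.63182 mg/hr ÷ 1.810277 mg/mL = 19.68308 mL/hr
Volume infused so far = 19.68308 mL/hr × 4 hr = 78.73231 mL
Volume remaining = 253 − 78.73231 = 174.2677 mL
New rate:
Dose = 0.65 mg/kg/hr × 91.36364 kg = 59.38636 mg/hr
Rate = 59.38636 mg/hr ÷ 1.810277 mg/mL = 32.80513 mL/hr
Time remaining = 174.2677 mL ÷ 32.80513 mL/hr = 5.312208 hr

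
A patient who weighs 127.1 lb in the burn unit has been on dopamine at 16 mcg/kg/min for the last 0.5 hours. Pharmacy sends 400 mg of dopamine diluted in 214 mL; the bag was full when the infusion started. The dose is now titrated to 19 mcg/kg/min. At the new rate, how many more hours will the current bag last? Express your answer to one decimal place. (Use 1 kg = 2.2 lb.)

5.7 hours

Initial rate:
Weight = 127.1 lb ÷ 2.2 lb/kg = 57.77273 kg
Dose = 16 mcg/kg/min × 57.77273 kg = 924.3636 mcg/min
924.3636 mcg/min × 60 min/hr = 55461.82 mcg/hr
Concentration = 400 mg ÷ 214 mL = 1.869159 mg/mL = 1869.159 mcg/mL
Rate = 55461.82 mcg/hr ÷ 1869.159 mcg/mL = 29.67207 mL/hr
Volume infused so far = 29.67207 mL/hr × 0.5 hr = 14.83604 mL
Volume remaining = 214 − 14.83604 = 199.164 mL
New rate:
Dose = 19 mcg/kg/min × 57.77273 kg = 1097.682 mcg/min
1097.682 mcg/min × 60 min/hr = 65860.91 mcg/hr
Rate = 65860.91 mcg/hr ÷ 1869.159 mcg/mL = 35.23559 mL/hr
Time remaining = 199.164 mL ÷ 35.23559 mL/hr = 5.652353 hr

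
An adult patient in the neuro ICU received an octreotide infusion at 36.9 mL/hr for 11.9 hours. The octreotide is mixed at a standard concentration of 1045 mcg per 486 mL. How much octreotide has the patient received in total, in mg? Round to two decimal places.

Concentration = 1045 mcg ÷ 486 mL = 2.150206 mcg/mL
Drug rate = 36.9 mL/hr × 2.150206 mcg/mL = 79.34259 mcg/hr
Total = 79.34259 mcg/hr × 11.9 hr = 944.1769 mcg = 0.9441769 mg

0.94 mg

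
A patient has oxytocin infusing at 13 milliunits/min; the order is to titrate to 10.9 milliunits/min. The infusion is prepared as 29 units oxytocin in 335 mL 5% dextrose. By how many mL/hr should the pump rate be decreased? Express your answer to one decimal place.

At the current dose:
13 milliunits/min × 60 min/hr = 780 milliunits/hr
Concentration = 29 units ÷ 335 mL = 0.08656716 units/mL = 86.56716 milliunits/mL
Rate = 780 milliunits/hr ÷ 86.56716 milliunits/mL = 9.010345 mL/hr
At the new dose:
10.9 milliunits/min × 60 min/hr = 654 milliunits/hr
Rate = 654 milliunits/hr ÷ 86.56716 milliunits/mL = 7.554828 mL/hr
Change = 7.554828 − 9.010345 = -1.455517 mL/hr → 1.455517 mL/hr decrease

1.5 mL/hr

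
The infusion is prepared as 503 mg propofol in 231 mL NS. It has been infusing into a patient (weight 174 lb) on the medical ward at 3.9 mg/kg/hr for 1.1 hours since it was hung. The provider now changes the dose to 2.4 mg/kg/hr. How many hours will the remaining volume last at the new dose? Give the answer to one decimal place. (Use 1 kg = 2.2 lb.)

0.9 hours

Initial rate:
Weight = 174 lb ÷ 2.2 lb/kg = 79.09091 kg
Dose = 3.9 mg/kg/hr × 79.09091 kg = 308.4545 mg/hr
Concentration = 503 mg ÷ 231 mL = 2.177489 mg/mL
Rate = 308.4545 mg/hr ÷ 2.177489 mg/mL = 141.6561 mL/hr
Volume infused so far = 141.6561 mL/hr × 1.1 hr = 155.8217 mL
Volume remaining = 231 − 155.8217 = 75.17833 mL
New rate:
Dose = 2.4 mg/kg/hr × 79.09091 kg = 189.8182 mg/hr
Rate = 189.8182 mg/hr ÷ 2.177489 mg/mL = 87.17296 mL/hr
Time remaining = 75.17833 mL ÷ 87.17296 mL/hr = 0.8624042 hr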